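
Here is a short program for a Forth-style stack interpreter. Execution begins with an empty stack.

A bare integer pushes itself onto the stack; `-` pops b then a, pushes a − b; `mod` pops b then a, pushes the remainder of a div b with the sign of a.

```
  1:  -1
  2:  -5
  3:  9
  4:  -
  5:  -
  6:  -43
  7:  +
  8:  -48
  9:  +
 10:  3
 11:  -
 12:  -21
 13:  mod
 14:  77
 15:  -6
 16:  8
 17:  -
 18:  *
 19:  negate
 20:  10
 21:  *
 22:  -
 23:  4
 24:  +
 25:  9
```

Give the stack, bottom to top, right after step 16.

-1  → -1
-5  → -1 -5
9   → -1 -5 9
-   → -1 -14
-   → 13
-43 → 13 -43
+   → -30
-48 → -30 -48
+   → -78
3   → -78 3
-   → -81
-21 → -81 -21
mod → -18
77  → -18 77
-6  → -18 77 -6
8   → -18 77 -6 8

[-18, 77, -6, 8]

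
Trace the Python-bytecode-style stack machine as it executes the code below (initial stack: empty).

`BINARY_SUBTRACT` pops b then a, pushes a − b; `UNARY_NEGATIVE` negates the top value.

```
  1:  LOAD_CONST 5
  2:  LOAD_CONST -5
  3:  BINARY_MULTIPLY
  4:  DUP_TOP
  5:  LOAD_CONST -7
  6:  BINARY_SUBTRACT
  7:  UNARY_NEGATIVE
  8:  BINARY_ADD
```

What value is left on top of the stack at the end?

-7

LOAD_CONST 5    → [5]
LOAD_CONST -5   → [5, -5]
BINARY_MULTIPLY → [-25]
DUP_TOP         → [-25, -25]
LOAD_CONST -7   → [-25, -25, -7]
BINARY_SUBTRACT → [-25, -18]
UNARY_NEGATIVE  → [-25, 18]
BINARY_ADD      → [-7]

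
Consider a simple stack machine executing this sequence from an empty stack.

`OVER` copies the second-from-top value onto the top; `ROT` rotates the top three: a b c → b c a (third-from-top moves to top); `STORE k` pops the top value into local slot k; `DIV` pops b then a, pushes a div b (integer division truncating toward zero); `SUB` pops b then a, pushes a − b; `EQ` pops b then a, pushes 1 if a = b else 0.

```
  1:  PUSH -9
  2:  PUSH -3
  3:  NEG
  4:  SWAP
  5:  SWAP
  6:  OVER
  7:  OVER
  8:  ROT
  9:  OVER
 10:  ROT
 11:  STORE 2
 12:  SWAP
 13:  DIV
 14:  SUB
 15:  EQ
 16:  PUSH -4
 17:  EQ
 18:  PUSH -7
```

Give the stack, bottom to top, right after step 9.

[-9, -9, 3, 3, 3]

PUSH -9 → -9
PUSH -3 → -9 -3
NEG     → -9 3
SWAP    → 3 -9
SWAP    → -9 3
OVER    → -9 3 -9
OVER    → -9 3 -9 3
ROT     → -9 -9 3 3
OVER    → -9 -9 3 3 3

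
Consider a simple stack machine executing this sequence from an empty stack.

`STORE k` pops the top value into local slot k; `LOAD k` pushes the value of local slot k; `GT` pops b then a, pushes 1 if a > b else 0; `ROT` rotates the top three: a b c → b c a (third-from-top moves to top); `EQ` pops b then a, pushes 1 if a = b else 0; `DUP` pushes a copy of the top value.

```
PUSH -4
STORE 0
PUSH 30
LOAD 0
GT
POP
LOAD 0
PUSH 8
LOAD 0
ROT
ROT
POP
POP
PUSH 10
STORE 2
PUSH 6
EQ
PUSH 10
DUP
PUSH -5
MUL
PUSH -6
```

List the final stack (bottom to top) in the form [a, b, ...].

[0, 10, -50, -6]

PUSH -4  [-4]
STORE 0  []
PUSH 30  [30]
LOAD 0   [30, -4]
GT       [1]
POP      []
LOAD 0   [-4]
PUSH 8   [-4, 8]
LOAD 0   [-4, 8, -4]
ROT      [8, -4, -4]
ROT      [-4, -4, 8]
POP      [-4, -4]
POP      [-4]
PUSH 10  [-4, 10]
STORE 2  [-4]
PUSH 6   [-4, 6]
EQ       [0]
PUSH 10  [0, 10]
DUP      [0, 10, 10]
PUSH -5  [0, 10, 10, -5]
MUL      [0, 10, -50]
PUSH -6  [0, 10, -50, -6]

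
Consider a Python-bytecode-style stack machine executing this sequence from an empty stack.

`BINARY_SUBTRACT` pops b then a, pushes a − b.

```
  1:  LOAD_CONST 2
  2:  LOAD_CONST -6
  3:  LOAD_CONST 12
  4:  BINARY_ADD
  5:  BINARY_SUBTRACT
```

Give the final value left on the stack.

LOAD_CONST 2     2
LOAD_CONST -6    2 -6
LOAD_CONST 12    2 -6 12
BINARY_ADD       2 6
BINARY_SUBTRACT  -4

-4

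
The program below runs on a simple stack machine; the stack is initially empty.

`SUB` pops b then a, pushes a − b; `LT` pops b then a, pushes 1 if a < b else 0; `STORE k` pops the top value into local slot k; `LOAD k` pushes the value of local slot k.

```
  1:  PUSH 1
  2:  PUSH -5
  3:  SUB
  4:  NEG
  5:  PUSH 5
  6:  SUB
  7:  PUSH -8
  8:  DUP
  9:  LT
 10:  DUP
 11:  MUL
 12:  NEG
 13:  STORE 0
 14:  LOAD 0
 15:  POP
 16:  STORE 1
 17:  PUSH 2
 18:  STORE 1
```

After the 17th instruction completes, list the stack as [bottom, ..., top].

[2]

PUSH 1  → 1
PUSH -5 → 1 -5
SUB     → 6
NEG     → -6
PUSH 5  → -6 5
SUB     → -11
PUSH -8 → -11 -8
DUP     → -11 -8 -8
LT      → -11 0
DUP     → -11 0 0
MUL     → -11 0
NEG     → -11 0
STORE 0 → -11
LOAD 0  → -11 0
POP     → -11
STORE 1 → (empty)
PUSH 2  → 2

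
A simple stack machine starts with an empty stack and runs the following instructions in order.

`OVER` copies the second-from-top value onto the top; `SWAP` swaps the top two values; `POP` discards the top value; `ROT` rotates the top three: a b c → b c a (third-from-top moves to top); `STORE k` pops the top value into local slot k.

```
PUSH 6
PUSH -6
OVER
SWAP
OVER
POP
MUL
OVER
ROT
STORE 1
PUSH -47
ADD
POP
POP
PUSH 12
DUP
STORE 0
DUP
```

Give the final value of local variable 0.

12

PUSH 6   → [6]
PUSH -6  → [6, -6]
OVER     → [6, -6, 6]
SWAP     → [6, 6, -6]
OVER     → [6, 6, -6, 6]
POP      → [6, 6, -6]
MUL      → [6, -36]
OVER     → [6, -36, 6]
ROT      → [-36, 6, 6]
STORE 1  → [-36, 6]
PUSH -47 → [-36, 6, -47]
ADD      → [-36, -41]
POP      → [-36]
POP      → []
PUSH 12  → [12]
DUP      → [12, 12]
STORE 0  → [12]
DUP      → [12, 12]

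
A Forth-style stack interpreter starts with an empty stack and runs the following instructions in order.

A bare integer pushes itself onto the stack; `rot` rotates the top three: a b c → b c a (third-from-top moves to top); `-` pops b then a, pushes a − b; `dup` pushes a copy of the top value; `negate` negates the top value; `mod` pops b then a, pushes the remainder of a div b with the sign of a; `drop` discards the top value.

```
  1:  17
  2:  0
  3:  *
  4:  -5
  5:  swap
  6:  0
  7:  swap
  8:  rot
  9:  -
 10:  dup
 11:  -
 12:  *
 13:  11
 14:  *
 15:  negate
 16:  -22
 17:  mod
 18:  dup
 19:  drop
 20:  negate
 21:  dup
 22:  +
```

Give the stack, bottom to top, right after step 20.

[0]

17     : [17]
0      : [17, 0]
*      : [0]
-5     : [0, -5]
swap   : [-5, 0]
0      : [-5, 0, 0]
swap   : [-5, 0, 0]
rot    : [0, 0, -5]
-      : [0, 5]
dup    : [0, 5, 5]
-      : [0, 0]
*      : [0]
11     : [0, 11]
*      : [0]
negate : [0]
-22    : [0, -22]
mod    : [0]
dup    : [0, 0]
drop   : [0]
negate : [0]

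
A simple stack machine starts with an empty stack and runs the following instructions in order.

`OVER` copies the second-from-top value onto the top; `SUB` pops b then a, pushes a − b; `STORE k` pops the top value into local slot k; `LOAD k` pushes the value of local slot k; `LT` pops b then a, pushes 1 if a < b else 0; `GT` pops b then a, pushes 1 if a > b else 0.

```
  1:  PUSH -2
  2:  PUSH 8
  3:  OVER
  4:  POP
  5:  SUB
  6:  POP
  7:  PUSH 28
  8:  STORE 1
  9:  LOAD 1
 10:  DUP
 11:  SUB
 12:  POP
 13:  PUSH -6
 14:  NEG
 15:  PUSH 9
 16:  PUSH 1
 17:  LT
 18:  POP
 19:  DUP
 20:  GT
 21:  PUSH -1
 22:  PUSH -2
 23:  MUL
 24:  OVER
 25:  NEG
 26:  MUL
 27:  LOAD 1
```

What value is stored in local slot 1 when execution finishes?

PUSH -2  [-2]
PUSH 8   [-2, 8]
OVER     [-2, 8, -2]
POP      [-2, 8]
SUB      [-10]
POP      []
PUSH 28  [28]
STORE 1  []
LOAD 1   [28]
DUP      [28, 28]
SUB      [0]
POP      []
PUSH -6  [-6]
NEG      [6]
PUSH 9   [6, 9]
PUSH 1   [6, 9, 1]
LT       [6, 0]
POP      [6]
DUP      [6, 6]
GT       [0]
PUSH -1  [0, -1]
PUSH -2  [0, -1, -2]
MUL      [0, 2]
OVER     [0, 2, 0]
NEG      [0, 2, 0]
MUL      [0, 0]
LOAD 1   [0, 0, 28]

28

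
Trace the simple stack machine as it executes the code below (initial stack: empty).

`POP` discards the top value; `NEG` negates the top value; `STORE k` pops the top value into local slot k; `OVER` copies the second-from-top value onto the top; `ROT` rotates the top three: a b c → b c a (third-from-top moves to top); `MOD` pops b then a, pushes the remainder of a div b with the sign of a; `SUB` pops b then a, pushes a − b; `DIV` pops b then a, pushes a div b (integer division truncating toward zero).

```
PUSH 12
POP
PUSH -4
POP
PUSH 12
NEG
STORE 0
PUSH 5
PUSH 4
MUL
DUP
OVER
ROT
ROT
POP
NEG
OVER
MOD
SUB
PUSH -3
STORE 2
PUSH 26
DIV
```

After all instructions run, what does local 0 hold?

PUSH 12 → [12]
POP     → []
PUSH -4 → [-4]
POP     → []
PUSH 12 → [12]
NEG     → [-12]
STORE 0 → []
PUSH 5  → [5]
PUSH 4  → [5, 4]
MUL     → [20]
DUP     → [20, 20]
OVER    → [20, 20, 20]
ROT     → [20, 20, 20]
ROT     → [20, 20, 20]
POP     → [20, 20]
NEG     → [20, -20]
OVER    → [20, -20, 20]
MOD     → [20, 0]
SUB     → [20]
PUSH -3 → [20, -3]
STORE 2 → [20]
PUSH 26 → [20, 26]
DIV     → [0]

-12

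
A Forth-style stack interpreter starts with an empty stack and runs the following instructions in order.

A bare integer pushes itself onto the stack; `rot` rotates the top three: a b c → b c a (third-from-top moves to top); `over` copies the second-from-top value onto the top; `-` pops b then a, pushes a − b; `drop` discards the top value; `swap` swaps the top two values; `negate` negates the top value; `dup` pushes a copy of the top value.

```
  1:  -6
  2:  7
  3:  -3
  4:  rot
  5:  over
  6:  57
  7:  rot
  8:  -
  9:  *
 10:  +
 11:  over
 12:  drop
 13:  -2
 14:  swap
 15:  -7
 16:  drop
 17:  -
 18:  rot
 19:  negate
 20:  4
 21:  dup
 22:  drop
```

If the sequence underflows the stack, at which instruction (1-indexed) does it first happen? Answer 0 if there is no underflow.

-6   : -6
7    : -6 7
-3   : -6 7 -3
rot  : 7 -3 -6
over : 7 -3 -6 -3
57   : 7 -3 -6 -3 57
rot  : 7 -3 -3 57 -6
-    : 7 -3 -3 63
*    : 7 -3 -189
+    : 7 -192
over : 7 -192 7
drop : 7 -192
-2   : 7 -192 -2
swap : 7 -2 -192
-7   : 7 -2 -192 -7
drop : 7 -2 -192
-    : 7 190
rot  — needs 3 operands, stack has 2 → underflow

18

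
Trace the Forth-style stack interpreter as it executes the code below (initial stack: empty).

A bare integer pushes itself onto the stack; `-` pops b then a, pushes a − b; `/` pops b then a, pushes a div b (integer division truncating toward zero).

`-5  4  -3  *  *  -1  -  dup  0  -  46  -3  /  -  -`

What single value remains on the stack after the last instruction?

-15

-5  : [-5]
4   : [-5, 4]
-3  : [-5, 4, -3]
*   : [-5, -12]
*   : [60]
-1  : [60, -1]
-   : [61]
dup : [61, 61]
0   : [61, 61, 0]
-   : [61, 61]
46  : [61, 61, 46]
-3  : [61, 61, 46, -3]
/   : [61, 61, -15]
-   : [61, 76]
-   : [-15]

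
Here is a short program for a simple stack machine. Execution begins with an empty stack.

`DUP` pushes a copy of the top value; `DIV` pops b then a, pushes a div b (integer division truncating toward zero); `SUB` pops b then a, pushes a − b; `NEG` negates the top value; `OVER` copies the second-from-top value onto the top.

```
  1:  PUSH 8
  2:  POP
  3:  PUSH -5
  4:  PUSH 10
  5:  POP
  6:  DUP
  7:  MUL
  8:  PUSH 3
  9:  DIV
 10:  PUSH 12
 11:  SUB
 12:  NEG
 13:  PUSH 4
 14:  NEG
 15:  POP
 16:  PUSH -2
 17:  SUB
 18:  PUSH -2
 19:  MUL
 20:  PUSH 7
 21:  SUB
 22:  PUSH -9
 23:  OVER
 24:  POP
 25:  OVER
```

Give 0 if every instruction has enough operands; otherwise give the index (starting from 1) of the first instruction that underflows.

PUSH 8  -> 8
POP     -> (empty)
PUSH -5 -> -5
PUSH 10 -> -5 10
POP     -> -5
DUP     -> -5 -5
MUL     -> 25
PUSH 3  -> 25 3
DIV     -> 8
PUSH 12 -> 8 12
SUB     -> -4
NEG     -> 4
PUSH 4  -> 4 4
NEG     -> 4 -4
POP     -> 4
PUSH -2 -> 4 -2
SUB     -> 6
PUSH -2 -> 6 -2
MUL     -> -12
PUSH 7  -> -12 7
SUB     -> -19
PUSH -9 -> -19 -9
OVER    -> -19 -9 -19
POP     -> -19 -9
OVER    -> -19 -9 -19

0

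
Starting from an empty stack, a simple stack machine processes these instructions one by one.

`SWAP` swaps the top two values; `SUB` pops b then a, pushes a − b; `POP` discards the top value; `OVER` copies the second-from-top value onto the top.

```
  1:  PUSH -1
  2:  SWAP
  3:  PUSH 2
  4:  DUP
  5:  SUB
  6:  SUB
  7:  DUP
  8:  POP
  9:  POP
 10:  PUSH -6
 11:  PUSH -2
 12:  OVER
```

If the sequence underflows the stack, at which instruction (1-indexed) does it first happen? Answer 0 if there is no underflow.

2

PUSH -1  [-1]
SWAP  — needs 2 operands, stack has 1 → underflow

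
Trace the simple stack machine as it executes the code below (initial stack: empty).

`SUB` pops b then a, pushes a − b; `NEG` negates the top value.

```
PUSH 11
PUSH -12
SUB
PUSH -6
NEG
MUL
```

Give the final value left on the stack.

PUSH 11  → 11
PUSH -12 → 11 -12
SUB      → 23
PUSH -6  → 23 -6
NEG      → 23 6
MUL      → 138

138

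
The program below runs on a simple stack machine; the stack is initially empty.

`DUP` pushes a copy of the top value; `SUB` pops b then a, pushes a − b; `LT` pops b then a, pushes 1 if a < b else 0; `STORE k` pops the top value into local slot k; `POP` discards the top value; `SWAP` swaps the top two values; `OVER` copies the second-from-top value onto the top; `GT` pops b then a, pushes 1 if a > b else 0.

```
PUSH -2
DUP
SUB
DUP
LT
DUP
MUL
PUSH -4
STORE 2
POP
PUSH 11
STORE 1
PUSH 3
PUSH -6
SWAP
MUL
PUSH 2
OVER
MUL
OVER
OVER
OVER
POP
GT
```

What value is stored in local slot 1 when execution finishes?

PUSH -2 -> -2
DUP     -> -2 -2
SUB     -> 0
DUP     -> 0 0
LT      -> 0
DUP     -> 0 0
MUL     -> 0
PUSH -4 -> 0 -4
STORE 2 -> 0
POP     -> (empty)
PUSH 11 -> 11
STORE 1 -> (empty)
PUSH 3  -> 3
PUSH -6 -> 3 -6
SWAP    -> -6 3
MUL     -> -18
PUSH 2  -> -18 2
OVER    -> -18 2 -18
MUL     -> -18 -36
OVER    -> -18 -36 -18
OVER    -> -18 -36 -18 -36
OVER    -> -18 -36 -18 -36 -18
POP     -> -18 -36 -18 -36
GT      -> -18 -36 1

11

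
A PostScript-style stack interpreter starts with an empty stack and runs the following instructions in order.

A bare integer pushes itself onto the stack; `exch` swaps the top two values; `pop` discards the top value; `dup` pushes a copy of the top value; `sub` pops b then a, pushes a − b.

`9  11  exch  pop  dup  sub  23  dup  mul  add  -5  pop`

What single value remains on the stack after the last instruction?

529

9    : [9]
11   : [9, 11]
exch : [11, 9]
pop  : [11]
dup  : [11, 11]
sub  : [0]
23   : [0, 23]
dup  : [0, 23, 23]
mul  : [0, 529]
add  : [529]
-5   : [529, -5]
pop  : [529]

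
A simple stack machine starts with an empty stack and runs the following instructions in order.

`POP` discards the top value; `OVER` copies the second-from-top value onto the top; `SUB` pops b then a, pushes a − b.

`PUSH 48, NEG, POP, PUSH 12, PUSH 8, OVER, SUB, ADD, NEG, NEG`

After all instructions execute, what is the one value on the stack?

PUSH 48  48
NEG      -48
POP      (empty)
PUSH 12  12
PUSH 8   12 8
OVER     12 8 12
SUB      12 -4
ADD      8
NEG      -8
NEG      8

8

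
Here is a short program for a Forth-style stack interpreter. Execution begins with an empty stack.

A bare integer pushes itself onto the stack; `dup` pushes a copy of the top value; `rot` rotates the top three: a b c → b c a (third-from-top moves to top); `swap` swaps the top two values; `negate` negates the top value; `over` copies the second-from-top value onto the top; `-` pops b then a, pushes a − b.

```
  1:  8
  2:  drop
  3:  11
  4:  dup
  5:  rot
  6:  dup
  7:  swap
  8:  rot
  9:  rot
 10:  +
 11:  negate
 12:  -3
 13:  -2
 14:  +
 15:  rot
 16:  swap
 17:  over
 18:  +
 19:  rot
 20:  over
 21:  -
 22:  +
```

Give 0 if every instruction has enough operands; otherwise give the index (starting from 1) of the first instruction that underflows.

5

8    -> [8]
drop -> []
11   -> [11]
dup  -> [11, 11]
rot  — needs 3 operands, stack has 2 → underflow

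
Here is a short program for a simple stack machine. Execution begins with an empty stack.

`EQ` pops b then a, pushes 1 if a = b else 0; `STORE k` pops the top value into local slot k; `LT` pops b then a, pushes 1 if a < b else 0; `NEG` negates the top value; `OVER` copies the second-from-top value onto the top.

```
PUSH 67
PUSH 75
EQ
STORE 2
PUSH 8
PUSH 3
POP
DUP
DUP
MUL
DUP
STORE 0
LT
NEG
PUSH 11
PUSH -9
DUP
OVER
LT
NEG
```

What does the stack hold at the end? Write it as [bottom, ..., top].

PUSH 67 → [67]
PUSH 75 → [67, 75]
EQ      → [0]
STORE 2 → []
PUSH 8  → [8]
PUSH 3  → [8, 3]
POP     → [8]
DUP     → [8, 8]
DUP     → [8, 8, 8]
MUL     → [8, 64]
DUP     → [8, 64, 64]
STORE 0 → [8, 64]
LT      → [1]
NEG     → [-1]
PUSH 11 → [-1, 11]
PUSH -9 → [-1, 11, -9]
DUP     → [-1, 11, -9, -9]
OVER    → [-1, 11, -9, -9, -9]
LT      → [-1, 11, -9, 0]
NEG     → [-1, 11, -9, 0]

[-1, 11, -9, 0]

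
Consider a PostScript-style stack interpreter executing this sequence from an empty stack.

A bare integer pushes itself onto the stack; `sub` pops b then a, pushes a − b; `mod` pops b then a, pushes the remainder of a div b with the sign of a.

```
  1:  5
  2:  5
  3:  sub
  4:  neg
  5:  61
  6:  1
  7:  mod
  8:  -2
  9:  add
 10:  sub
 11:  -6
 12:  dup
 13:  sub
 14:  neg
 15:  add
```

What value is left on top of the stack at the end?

5   → [5]
5   → [5, 5]
sub → [0]
neg → [0]
61  → [0, 61]
1   → [0, 61, 1]
mod → [0, 0]
-2  → [0, 0, -2]
add → [0, -2]
sub → [2]
-6  → [2, -6]
dup → [2, -6, -6]
sub → [2, 0]
neg → [2, 0]
add → [2]

2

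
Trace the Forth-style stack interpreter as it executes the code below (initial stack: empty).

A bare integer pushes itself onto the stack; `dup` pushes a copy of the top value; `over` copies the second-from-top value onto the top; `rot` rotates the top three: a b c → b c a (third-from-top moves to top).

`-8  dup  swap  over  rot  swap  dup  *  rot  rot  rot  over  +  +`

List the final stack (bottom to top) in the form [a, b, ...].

[-8, 48]

-8    [-8]
dup   [-8, -8]
swap  [-8, -8]
over  [-8, -8, -8]
rot   [-8, -8, -8]
swap  [-8, -8, -8]
dup   [-8, -8, -8, -8]
*     [-8, -8, 64]
rot   [-8, 64, -8]
rot   [64, -8, -8]
rot   [-8, -8, 64]
over  [-8, -8, 64, -8]
+     [-8, -8, 56]
+     [-8, 48]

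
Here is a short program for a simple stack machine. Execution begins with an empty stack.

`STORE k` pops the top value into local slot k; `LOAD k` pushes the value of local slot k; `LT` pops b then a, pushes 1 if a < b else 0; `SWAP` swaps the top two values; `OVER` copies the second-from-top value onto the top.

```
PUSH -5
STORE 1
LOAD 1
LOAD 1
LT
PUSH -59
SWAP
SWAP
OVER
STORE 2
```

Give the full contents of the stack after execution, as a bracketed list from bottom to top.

[0, -59]

PUSH -5  : -5
STORE 1  : (empty)
LOAD 1   : -5
LOAD 1   : -5 -5
LT       : 0
PUSH -59 : 0 -59
SWAP     : -59 0
SWAP     : 0 -59
OVER     : 0 -59 0
STORE 2  : 0 -59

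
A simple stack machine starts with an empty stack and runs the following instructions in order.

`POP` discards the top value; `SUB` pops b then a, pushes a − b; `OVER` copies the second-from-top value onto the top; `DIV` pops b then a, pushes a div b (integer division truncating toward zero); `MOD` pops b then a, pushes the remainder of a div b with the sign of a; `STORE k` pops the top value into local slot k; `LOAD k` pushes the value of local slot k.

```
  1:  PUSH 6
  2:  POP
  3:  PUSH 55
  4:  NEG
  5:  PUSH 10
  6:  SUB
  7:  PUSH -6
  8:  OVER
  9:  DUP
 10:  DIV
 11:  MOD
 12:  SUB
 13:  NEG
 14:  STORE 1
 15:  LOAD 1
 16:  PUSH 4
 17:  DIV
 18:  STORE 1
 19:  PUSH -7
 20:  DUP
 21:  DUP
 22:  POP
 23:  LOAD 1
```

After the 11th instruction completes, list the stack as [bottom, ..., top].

PUSH 6  : 6
POP     : (empty)
PUSH 55 : 55
NEG     : -55
PUSH 10 : -55 10
SUB     : -65
PUSH -6 : -65 -6
OVER    : -65 -6 -65
DUP     : -65 -6 -65 -65
DIV     : -65 -6 1
MOD     : -65 0

[-65, 0]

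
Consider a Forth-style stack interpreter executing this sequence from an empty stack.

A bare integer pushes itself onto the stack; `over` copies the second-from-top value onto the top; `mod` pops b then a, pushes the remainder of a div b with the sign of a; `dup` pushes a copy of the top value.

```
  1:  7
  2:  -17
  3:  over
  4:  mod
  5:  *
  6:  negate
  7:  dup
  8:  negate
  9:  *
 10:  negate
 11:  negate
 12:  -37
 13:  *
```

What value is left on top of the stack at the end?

16317

7       [7]
-17     [7, -17]
over    [7, -17, 7]
mod     [7, -3]
*       [-21]
negate  [21]
dup     [21, 21]
negate  [21, -21]
*       [-441]
negate  [441]
negate  [-441]
-37     [-441, -37]
*       [16317]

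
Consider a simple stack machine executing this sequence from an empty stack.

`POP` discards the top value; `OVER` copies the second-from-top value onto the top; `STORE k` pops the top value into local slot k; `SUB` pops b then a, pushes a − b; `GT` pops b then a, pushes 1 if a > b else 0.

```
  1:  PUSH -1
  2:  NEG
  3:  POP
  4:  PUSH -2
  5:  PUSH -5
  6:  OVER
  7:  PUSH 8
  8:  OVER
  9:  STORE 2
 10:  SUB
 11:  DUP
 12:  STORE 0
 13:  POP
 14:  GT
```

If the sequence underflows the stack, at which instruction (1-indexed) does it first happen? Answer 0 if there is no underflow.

0

PUSH -1  -1
NEG      1
POP      (empty)
PUSH -2  -2
PUSH -5  -2 -5
OVER     -2 -5 -2
PUSH 8   -2 -5 -2 8
OVER     -2 -5 -2 8 -2
STORE 2  -2 -5 -2 8
SUB      -2 -5 -10
DUP      -2 -5 -10 -10
STORE 0  -2 -5 -10
POP      -2 -5
GT       1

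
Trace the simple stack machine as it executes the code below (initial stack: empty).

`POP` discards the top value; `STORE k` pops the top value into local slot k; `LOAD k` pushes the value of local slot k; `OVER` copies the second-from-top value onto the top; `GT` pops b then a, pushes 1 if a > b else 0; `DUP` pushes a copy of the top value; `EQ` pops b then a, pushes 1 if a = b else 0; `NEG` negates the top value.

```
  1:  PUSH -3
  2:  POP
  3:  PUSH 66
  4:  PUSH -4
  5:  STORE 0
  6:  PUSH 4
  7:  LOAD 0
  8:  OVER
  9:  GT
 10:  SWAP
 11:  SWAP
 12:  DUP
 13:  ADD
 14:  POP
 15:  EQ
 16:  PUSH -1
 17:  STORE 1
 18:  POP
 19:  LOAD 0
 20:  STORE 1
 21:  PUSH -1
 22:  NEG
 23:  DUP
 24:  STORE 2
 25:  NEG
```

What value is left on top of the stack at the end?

PUSH -3 -> [-3]
POP     -> []
PUSH 66 -> [66]
PUSH -4 -> [66, -4]
STORE 0 -> [66]
PUSH 4  -> [66, 4]
LOAD 0  -> [66, 4, -4]
OVER    -> [66, 4, -4, 4]
GT      -> [66, 4, 0]
SWAP    -> [66, 0, 4]
SWAP    -> [66, 4, 0]
DUP     -> [66, 4, 0, 0]
ADD     -> [66, 4, 0]
POP     -> [66, 4]
EQ      -> [0]
PUSH -1 -> [0, -1]
STORE 1 -> [0]
POP     -> []
LOAD 0  -> [-4]
STORE 1 -> []
PUSH -1 -> [-1]
NEG     -> [1]
DUP     -> [1, 1]
STORE 2 -> [1]
NEG     -> [-1]

-1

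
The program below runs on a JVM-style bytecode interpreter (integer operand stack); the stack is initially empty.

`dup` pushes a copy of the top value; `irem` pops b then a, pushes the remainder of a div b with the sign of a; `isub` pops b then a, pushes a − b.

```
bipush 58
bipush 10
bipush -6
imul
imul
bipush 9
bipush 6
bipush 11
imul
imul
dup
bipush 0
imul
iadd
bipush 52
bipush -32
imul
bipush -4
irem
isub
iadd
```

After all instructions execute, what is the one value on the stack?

bipush 58  : [58]
bipush 10  : [58, 10]
bipush -6  : [58, 10, -6]
imul       : [58, -60]
imul       : [-3480]
bipush 9   : [-3480, 9]
bipush 6   : [-3480, 9, 6]
bipush 11  : [-3480, 9, 6, 11]
imul       : [-3480, 9, 66]
imul       : [-3480, 594]
dup        : [-3480, 594, 594]
bipush 0   : [-3480, 594, 594, 0]
imul       : [-3480, 594, 0]
iadd       : [-3480, 594]
bipush 52  : [-3480, 594, 52]
bipush -32 : [-3480, 594, 52, -32]
imul       : [-3480, 594, -1664]
bipush -4  : [-3480, 594, -1664, -4]
irem       : [-3480, 594, 0]
isub       : [-3480, 594]
iadd       : [-2886]

-2886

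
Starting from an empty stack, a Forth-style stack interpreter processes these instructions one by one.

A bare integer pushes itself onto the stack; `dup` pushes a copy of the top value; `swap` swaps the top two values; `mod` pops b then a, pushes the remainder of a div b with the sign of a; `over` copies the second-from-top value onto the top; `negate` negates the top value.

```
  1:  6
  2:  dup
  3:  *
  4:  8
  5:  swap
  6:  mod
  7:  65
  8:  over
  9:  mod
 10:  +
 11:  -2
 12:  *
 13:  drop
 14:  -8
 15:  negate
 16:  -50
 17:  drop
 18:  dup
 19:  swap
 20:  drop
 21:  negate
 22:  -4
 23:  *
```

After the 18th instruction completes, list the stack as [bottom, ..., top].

6      : [6]
dup    : [6, 6]
*      : [36]
8      : [36, 8]
swap   : [8, 36]
mod    : [8]
65     : [8, 65]
over   : [8, 65, 8]
mod    : [8, 1]
+      : [9]
-2     : [9, -2]
*      : [-18]
drop   : []
-8     : [-8]
negate : [8]
-50    : [8, -50]
drop   : [8]
dup    : [8, 8]

[8, 8]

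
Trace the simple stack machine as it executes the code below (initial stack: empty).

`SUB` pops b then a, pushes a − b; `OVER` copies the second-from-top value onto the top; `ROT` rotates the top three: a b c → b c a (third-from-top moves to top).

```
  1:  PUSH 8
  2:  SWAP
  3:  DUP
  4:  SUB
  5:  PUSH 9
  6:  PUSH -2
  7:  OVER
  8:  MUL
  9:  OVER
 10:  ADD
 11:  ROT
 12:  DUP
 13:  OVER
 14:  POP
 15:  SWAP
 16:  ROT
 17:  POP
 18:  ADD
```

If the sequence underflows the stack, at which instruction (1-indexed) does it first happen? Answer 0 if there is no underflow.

PUSH 8 → 8
SWAP  — needs 2 operands, stack has 1 → underflow

2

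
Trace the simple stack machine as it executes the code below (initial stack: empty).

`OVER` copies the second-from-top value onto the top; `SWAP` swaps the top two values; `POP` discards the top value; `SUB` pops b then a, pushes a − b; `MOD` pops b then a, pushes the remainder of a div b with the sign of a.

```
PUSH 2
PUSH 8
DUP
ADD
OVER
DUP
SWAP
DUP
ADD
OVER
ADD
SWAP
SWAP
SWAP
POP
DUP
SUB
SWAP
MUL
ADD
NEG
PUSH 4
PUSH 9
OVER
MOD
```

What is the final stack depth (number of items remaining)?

3

PUSH 2  2
PUSH 8  2 8
DUP     2 8 8
ADD     2 16
OVER    2 16 2
DUP     2 16 2 2
SWAP    2 16 2 2
DUP     2 16 2 2 2
ADD     2 16 2 4
OVER    2 16 2 4 2
ADD     2 16 2 6
SWAP    2 16 6 2
SWAP    2 16 2 6
SWAP    2 16 6 2
POP     2 16 6
DUP     2 16 6 6
SUB     2 16 0
SWAP    2 0 16
MUL     2 0
ADD     2
NEG     -2
PUSH 4  -2 4
PUSH 9  -2 4 9
OVER    -2 4 9 4
MOD     -2 4 1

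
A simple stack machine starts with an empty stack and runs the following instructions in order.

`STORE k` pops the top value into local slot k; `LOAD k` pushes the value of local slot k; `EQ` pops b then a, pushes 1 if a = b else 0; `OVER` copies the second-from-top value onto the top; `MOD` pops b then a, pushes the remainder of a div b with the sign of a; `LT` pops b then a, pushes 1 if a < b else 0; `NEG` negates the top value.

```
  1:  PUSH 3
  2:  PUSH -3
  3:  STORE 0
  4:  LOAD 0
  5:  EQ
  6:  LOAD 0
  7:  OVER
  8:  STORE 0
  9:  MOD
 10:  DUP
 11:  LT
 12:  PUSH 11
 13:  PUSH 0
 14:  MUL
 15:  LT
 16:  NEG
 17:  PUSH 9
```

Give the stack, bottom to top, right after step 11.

[0]

PUSH 3  -> 3
PUSH -3 -> 3 -3
STORE 0 -> 3
LOAD 0  -> 3 -3
EQ      -> 0
LOAD 0  -> 0 -3
OVER    -> 0 -3 0
STORE 0 -> 0 -3
MOD     -> 0
DUP     -> 0 0
LT      -> 0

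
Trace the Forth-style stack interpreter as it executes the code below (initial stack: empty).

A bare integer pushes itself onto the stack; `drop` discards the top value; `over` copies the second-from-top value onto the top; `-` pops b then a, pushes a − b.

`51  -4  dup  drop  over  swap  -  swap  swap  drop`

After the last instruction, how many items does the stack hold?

1

51   : [51]
-4   : [51, -4]
dup  : [51, -4, -4]
drop : [51, -4]
over : [51, -4, 51]
swap : [51, 51, -4]
-    : [51, 55]
swap : [55, 51]
swap : [51, 55]
drop : [51]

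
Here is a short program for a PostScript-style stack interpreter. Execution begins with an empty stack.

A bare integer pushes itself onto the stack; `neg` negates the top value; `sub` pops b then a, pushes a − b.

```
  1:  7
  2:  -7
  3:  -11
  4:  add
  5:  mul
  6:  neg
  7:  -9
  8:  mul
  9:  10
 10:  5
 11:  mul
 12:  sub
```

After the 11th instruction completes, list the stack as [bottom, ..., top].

[-1134, 50]

7   → 7
-7  → 7 -7
-11 → 7 -7 -11
add → 7 -18
mul → -126
neg → 126
-9  → 126 -9
mul → -1134
10  → -1134 10
5   → -1134 10 5
mul → -1134 50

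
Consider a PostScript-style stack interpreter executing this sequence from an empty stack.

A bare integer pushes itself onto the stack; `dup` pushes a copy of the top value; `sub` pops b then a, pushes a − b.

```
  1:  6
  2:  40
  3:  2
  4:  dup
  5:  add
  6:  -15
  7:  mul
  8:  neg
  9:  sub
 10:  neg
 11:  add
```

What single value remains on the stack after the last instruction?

26

6   → [6]
40  → [6, 40]
2   → [6, 40, 2]
dup → [6, 40, 2, 2]
add → [6, 40, 4]
-15 → [6, 40, 4, -15]
mul → [6, 40, -60]
neg → [6, 40, 60]
sub → [6, -20]
neg → [6, 20]
add → [26]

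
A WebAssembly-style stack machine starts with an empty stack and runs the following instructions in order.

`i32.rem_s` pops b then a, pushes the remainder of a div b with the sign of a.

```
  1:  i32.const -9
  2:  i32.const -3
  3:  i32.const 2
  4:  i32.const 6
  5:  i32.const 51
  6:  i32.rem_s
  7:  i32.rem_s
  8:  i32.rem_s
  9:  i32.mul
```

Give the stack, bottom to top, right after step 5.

[-9, -3, 2, 6, 51]

i32.const -9 → -9
i32.const -3 → -9 -3
i32.const 2  → -9 -3 2
i32.const 6  → -9 -3 2 6
i32.const 51 → -9 -3 2 6 51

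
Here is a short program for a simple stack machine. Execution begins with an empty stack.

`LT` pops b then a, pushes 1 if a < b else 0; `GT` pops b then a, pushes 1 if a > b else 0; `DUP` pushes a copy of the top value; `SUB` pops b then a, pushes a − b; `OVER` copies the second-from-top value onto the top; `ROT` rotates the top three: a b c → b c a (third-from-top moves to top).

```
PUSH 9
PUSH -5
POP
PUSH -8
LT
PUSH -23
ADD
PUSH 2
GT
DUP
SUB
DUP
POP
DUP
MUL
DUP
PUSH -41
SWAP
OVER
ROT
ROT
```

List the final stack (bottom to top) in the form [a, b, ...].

[0, -41, -41, 0]

PUSH 9   : 9
PUSH -5  : 9 -5
POP      : 9
PUSH -8  : 9 -8
LT       : 0
PUSH -23 : 0 -23
ADD      : -23
PUSH 2   : -23 2
GT       : 0
DUP      : 0 0
SUB      : 0
DUP      : 0 0
POP      : 0
DUP      : 0 0
MUL      : 0
DUP      : 0 0
PUSH -41 : 0 0 -41
SWAP     : 0 -41 0
OVER     : 0 -41 0 -41
ROT      : 0 0 -41 -41
ROT      : 0 -41 -41 0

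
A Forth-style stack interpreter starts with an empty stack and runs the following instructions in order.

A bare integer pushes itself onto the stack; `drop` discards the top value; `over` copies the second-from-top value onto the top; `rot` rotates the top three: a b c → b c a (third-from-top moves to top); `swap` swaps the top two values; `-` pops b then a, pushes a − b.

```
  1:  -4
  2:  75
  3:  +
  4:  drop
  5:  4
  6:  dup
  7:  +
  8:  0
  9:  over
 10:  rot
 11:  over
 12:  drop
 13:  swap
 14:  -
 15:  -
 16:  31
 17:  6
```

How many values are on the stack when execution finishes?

-4   → -4
75   → -4 75
+    → 71
drop → (empty)
4    → 4
dup  → 4 4
+    → 8
0    → 8 0
over → 8 0 8
rot  → 0 8 8
over → 0 8 8 8
drop → 0 8 8
swap → 0 8 8
-    → 0 0
-    → 0
31   → 0 31
6    → 0 31 6

3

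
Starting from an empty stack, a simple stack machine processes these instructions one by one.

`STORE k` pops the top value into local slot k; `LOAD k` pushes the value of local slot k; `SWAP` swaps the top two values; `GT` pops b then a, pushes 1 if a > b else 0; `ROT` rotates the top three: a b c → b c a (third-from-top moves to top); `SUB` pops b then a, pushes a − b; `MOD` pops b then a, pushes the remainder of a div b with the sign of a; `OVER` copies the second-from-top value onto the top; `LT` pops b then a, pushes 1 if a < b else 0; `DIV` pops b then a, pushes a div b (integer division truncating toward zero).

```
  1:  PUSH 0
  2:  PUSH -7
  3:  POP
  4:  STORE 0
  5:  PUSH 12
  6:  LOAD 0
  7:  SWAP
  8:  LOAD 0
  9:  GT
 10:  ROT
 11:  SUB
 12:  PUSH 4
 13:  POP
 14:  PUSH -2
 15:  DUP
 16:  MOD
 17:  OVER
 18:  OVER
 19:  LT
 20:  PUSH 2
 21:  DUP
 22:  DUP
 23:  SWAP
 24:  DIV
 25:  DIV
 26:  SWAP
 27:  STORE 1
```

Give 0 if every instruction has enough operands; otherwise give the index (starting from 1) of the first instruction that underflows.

10

PUSH 0  → [0]
PUSH -7 → [0, -7]
POP     → [0]
STORE 0 → []
PUSH 12 → [12]
LOAD 0  → [12, 0]
SWAP    → [0, 12]
LOAD 0  → [0, 12, 0]
GT      → [0, 1]
ROT  — needs 3 operands, stack has 2 → underflow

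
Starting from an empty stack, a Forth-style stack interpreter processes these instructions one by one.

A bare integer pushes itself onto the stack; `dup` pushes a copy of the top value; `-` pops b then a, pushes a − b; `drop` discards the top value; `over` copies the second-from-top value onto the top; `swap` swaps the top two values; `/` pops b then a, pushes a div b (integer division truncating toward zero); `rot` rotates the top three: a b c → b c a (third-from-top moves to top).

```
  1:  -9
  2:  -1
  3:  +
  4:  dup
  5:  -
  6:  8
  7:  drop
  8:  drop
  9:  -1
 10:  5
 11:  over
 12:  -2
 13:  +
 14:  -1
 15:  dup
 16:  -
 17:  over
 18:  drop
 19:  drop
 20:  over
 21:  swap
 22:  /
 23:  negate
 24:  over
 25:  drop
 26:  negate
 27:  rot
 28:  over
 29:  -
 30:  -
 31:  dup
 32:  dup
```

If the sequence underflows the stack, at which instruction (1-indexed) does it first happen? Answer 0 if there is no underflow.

0

-9     -> [-9]
-1     -> [-9, -1]
+      -> [-10]
dup    -> [-10, -10]
-      -> [0]
8      -> [0, 8]
drop   -> [0]
drop   -> []
-1     -> [-1]
5      -> [-1, 5]
over   -> [-1, 5, -1]
-2     -> [-1, 5, -1, -2]
+      -> [-1, 5, -3]
-1     -> [-1, 5, -3, -1]
dup    -> [-1, 5, -3, -1, -1]
-      -> [-1, 5, -3, 0]
over   -> [-1, 5, -3, 0, -3]
drop   -> [-1, 5, -3, 0]
drop   -> [-1, 5, -3]
over   -> [-1, 5, -3, 5]
swap   -> [-1, 5, 5, -3]
/      -> [-1, 5, -1]
negate -> [-1, 5, 1]
over   -> [-1, 5, 1, 5]
drop   -> [-1, 5, 1]
negate -> [-1, 5, -1]
rot    -> [5, -1, -1]
over   -> [5, -1, -1, -1]
-      -> [5, -1, 0]
-      -> [5, -1]
dup    -> [5, -1, -1]
dup    -> [5, -1, -1, -1]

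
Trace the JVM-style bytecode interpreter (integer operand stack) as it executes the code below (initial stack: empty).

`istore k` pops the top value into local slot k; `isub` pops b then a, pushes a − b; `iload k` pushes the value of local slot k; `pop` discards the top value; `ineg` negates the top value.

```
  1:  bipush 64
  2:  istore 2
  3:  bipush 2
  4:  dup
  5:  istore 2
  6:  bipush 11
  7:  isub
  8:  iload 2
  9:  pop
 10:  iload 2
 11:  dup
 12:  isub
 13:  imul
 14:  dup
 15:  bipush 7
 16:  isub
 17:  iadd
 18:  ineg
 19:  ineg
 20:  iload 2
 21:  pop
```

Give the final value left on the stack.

-7

bipush 64 : [64]
istore 2  : []
bipush 2  : [2]
dup       : [2, 2]
istore 2  : [2]
bipush 11 : [2, 11]
isub      : [-9]
iload 2   : [-9, 2]
pop       : [-9]
iload 2   : [-9, 2]
dup       : [-9, 2, 2]
isub      : [-9, 0]
imul      : [0]
dup       : [0, 0]
bipush 7  : [0, 0, 7]
isub      : [0, -7]
iadd      : [-7]
ineg      : [7]
ineg      : [-7]
iload 2   : [-7, 2]
pop       : [-7]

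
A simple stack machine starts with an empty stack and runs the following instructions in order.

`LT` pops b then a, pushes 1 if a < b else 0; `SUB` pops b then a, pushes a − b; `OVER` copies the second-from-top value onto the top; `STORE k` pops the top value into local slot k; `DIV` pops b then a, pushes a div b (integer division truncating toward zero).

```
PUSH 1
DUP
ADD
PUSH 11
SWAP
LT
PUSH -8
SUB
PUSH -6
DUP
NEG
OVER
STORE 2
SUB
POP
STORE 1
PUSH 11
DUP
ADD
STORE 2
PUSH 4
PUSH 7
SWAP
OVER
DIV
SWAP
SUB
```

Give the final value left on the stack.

PUSH 1  : 1
DUP     : 1 1
ADD     : 2
PUSH 11 : 2 11
SWAP    : 11 2
LT      : 0
PUSH -8 : 0 -8
SUB     : 8
PUSH -6 : 8 -6
DUP     : 8 -6 -6
NEG     : 8 -6 6
OVER    : 8 -6 6 -6
STORE 2 : 8 -6 6
SUB     : 8 -12
POP     : 8
STORE 1 : (empty)
PUSH 11 : 11
DUP     : 11 11
ADD     : 22
STORE 2 : (empty)
PUSH 4  : 4
PUSH 7  : 4 7
SWAP    : 7 4
OVER    : 7 4 7
DIV     : 7 0
SWAP    : 0 7
SUB     : -7

-7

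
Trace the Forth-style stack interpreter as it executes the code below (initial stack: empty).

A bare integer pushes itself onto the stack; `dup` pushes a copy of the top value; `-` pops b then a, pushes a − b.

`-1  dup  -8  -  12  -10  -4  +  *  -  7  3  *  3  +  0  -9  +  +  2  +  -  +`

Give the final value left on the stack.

-1   -1
dup  -1 -1
-8   -1 -1 -8
-    -1 7
12   -1 7 12
-10  -1 7 12 -10
-4   -1 7 12 -10 -4
+    -1 7 12 -14
*    -1 7 -168
-    -1 175
7    -1 175 7
3    -1 175 7 3
*    -1 175 21
3    -1 175 21 3
+    -1 175 24
0    -1 175 24 0
-9   -1 175 24 0 -9
+    -1 175 24 -9
+    -1 175 15
2    -1 175 15 2
+    -1 175 17
-    -1 158
+    157

157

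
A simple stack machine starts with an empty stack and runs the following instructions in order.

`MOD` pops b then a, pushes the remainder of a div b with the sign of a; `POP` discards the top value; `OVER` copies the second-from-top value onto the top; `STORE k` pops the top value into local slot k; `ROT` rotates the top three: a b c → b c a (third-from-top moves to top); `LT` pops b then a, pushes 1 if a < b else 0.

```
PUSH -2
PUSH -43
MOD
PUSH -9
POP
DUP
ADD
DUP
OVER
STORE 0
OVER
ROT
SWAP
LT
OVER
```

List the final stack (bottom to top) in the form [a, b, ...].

PUSH -2  -> [-2]
PUSH -43 -> [-2, -43]
MOD      -> [-2]
PUSH -9  -> [-2, -9]
POP      -> [-2]
DUP      -> [-2, -2]
ADD      -> [-4]
DUP      -> [-4, -4]
OVER     -> [-4, -4, -4]
STORE 0  -> [-4, -4]
OVER     -> [-4, -4, -4]
ROT      -> [-4, -4, -4]
SWAP     -> [-4, -4, -4]
LT       -> [-4, 0]
OVER     -> [-4, 0, -4]

[-4, 0, -4]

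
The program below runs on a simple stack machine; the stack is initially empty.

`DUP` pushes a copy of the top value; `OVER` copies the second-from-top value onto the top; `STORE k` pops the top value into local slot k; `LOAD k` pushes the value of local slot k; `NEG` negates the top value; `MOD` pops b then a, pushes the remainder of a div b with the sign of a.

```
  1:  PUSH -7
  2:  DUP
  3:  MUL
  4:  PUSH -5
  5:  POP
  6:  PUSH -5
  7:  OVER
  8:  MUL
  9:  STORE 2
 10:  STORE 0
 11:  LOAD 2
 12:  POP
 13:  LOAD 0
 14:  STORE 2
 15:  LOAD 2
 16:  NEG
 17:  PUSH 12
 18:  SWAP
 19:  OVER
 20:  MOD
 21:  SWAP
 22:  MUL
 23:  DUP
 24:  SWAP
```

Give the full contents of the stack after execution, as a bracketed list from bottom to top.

PUSH -7  -7
DUP      -7 -7
MUL      49
PUSH -5  49 -5
POP      49
PUSH -5  49 -5
OVER     49 -5 49
MUL      49 -245
STORE 2  49
STORE 0  (empty)
LOAD 2   -245
POP      (empty)
LOAD 0   49
STORE 2  (empty)
LOAD 2   49
NEG      -49
PUSH 12  -49 12
SWAP     12 -49
OVER     12 -49 12
MOD      12 -1
SWAP     -1 12
MUL      -12
DUP      -12 -12
SWAP     -12 -12

[-12, -12]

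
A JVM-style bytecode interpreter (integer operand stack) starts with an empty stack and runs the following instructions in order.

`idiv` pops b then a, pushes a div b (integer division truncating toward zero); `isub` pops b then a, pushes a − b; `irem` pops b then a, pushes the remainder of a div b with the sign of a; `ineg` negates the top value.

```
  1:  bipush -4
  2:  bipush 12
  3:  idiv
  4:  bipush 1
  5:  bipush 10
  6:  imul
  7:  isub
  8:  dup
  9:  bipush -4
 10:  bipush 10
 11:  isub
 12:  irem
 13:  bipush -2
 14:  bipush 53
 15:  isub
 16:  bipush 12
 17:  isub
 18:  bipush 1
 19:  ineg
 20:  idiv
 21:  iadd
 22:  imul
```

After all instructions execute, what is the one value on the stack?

bipush -4 -> -4
bipush 12 -> -4 12
idiv      -> 0
bipush 1  -> 0 1
bipush 10 -> 0 1 10
imul      -> 0 10
isub      -> -10
dup       -> -10 -10
bipush -4 -> -10 -10 -4
bipush 10 -> -10 -10 -4 10
isub      -> -10 -10 -14
irem      -> -10 -10
bipush -2 -> -10 -10 -2
bipush 53 -> -10 -10 -2 53
isub      -> -10 -10 -55
bipush 12 -> -10 -10 -55 12
isub      -> -10 -10 -67
bipush 1  -> -10 -10 -67 1
ineg      -> -10 -10 -67 -1
idiv      -> -10 -10 67
iadd      -> -10 57
imul      -> -570

-570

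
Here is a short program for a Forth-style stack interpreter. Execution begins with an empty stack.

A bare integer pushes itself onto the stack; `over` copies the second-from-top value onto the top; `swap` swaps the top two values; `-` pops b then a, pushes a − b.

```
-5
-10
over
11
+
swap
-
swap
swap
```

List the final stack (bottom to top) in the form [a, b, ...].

-5   → [-5]
-10  → [-5, -10]
over → [-5, -10, -5]
11   → [-5, -10, -5, 11]
+    → [-5, -10, 6]
swap → [-5, 6, -10]
-    → [-5, 16]
swap → [16, -5]
swap → [-5, 16]

[-5, 16]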